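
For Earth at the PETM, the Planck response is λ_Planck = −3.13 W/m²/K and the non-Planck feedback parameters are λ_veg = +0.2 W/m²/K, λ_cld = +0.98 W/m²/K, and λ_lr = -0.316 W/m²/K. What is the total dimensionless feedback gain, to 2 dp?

Convert to gains: g_veg = 0.2/3.13 = 0.0639; g_cld = 0.98/3.13 = 0.3131; g_lr = -0.316/3.13 = -0.101.
Total gain g = 0.276.

0.28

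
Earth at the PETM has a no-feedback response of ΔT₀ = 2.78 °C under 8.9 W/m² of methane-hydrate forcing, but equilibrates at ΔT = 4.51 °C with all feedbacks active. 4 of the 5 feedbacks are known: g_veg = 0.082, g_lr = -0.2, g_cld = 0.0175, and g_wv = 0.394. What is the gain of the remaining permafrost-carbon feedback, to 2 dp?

0.09

Amplification A = ΔT/ΔT₀ = 4.51/2.78 = 1.622.
Total gain g = 1 − 1/A = 1 − 1/1.622 = 0.3835.
Known gains sum to 0.082 − 0.2 + 0.0175 + 0.394 = 0.2935.
g_pf = 0.3835 − 0.2935 = 0.09.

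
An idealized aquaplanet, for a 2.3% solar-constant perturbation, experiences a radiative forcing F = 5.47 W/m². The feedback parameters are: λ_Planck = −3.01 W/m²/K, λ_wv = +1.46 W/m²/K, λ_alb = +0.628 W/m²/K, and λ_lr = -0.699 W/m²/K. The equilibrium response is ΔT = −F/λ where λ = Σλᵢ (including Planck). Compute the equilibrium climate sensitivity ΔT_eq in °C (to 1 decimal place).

3.4 °C

Net feedback parameter λ = (−3.01) + (+1.46) + (+0.628) + (-0.699) = -1.621 W/m²/K.
ΔT = −F/λ = −5.47/(-1.621) = 3.4 °C.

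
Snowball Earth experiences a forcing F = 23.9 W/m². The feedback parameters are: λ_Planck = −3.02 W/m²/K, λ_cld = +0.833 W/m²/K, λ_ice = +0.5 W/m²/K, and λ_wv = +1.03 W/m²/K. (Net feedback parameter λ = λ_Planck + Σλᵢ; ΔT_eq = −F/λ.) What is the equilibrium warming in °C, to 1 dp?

Net feedback parameter λ = (−3.02) + (+0.833) + (+0.5) + (+1.03) = -0.657 W/m²/K.
ΔT = −F/λ = −23.9/(-0.657) = 36.4 °C.

36.4 °C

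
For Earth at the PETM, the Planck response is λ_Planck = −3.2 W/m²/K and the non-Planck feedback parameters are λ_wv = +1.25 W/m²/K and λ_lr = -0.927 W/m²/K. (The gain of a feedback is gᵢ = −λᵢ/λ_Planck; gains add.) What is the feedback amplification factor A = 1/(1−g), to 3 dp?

Convert to gains: g_wv = 1.25/3.2 = 0.3906; g_lr = -0.927/3.2 = -0.2897.
Total gain g = 0.1009.
A = 1/(1 − 0.1009) = 1.112.

1.112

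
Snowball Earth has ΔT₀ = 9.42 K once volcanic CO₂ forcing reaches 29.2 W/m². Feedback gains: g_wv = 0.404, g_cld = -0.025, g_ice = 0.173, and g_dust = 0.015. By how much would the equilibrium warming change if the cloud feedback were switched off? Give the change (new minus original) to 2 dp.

1.33 K

Original: g = 0.567, ΔT = 9.42/(1−0.567) = 21.7552 K.
Without cloud: g' = 0.592, ΔT' = 9.42/(1−0.592) = 23.0882 K.
Change = 23.0882 − 21.7552 = 1.33 K.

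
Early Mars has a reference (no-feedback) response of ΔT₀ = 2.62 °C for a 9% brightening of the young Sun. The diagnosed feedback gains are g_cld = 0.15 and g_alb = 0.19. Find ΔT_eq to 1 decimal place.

Total gain g = 0.15 + 0.19 = 0.34.
Amplification A = 1/(1 − 0.34) = 1.515.
ΔT = 2.62 × 1.515 = 4.0 °C.

4.0 °C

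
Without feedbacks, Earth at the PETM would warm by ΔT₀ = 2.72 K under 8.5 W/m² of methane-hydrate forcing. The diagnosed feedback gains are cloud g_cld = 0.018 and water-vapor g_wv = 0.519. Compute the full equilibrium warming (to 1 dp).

Total gain g = 0.018 + 0.519 = 0.537.
Amplification A = 1/(1 − 0.537) = 2.16.
ΔT = 2.72 × 2.16 = 5.9 K.

5.9 K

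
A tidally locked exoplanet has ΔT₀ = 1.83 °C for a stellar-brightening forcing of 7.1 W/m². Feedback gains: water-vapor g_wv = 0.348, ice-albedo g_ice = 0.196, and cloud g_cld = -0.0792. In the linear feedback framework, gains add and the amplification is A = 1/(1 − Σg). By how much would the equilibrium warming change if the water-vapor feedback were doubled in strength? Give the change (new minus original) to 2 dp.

6.36 °C

Original: g = 0.4648, ΔT = 1.83/(1−0.4648) = 3.4193 °C.
With doubled water-vapor: g' = 0.8128, ΔT' = 1.83/(1−0.8128) = 9.7756 °C.
Change = 9.7756 − 3.4193 = 6.36 °C.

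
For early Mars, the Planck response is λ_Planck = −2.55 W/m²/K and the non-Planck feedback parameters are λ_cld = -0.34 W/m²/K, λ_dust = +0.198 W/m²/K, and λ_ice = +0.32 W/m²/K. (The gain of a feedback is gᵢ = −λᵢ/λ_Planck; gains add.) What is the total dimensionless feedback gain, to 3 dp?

Convert to gains: g_cld = -0.34/2.55 = -0.1333; g_dust = 0.198/2.55 = 0.07765; g_ice = 0.32/2.55 = 0.1255.
Total gain g = 0.06985.

0.070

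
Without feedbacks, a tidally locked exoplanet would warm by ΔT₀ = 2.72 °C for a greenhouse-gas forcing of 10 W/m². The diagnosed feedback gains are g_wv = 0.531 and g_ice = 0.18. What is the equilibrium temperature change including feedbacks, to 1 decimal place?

9.4 °C

Total gain g = 0.531 + 0.18 = 0.711.
Amplification A = 1/(1 − 0.711) = 3.46.
ΔT = 2.72 × 3.46 = 9.4 °C.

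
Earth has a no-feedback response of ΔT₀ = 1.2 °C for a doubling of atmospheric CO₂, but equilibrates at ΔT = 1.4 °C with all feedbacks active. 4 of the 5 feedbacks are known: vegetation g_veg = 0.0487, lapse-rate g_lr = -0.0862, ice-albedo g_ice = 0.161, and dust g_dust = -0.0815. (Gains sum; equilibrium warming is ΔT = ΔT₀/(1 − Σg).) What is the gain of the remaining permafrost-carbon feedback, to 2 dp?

Amplification A = ΔT/ΔT₀ = 1.4/1.2 = 1.167.
Total gain g = 1 − 1/A = 1 − 1/1.167 = 0.1431.
Known gains sum to 0.0487 − 0.0862 + 0.161 − 0.0815 = 0.042.
g_pf = 0.1431 − 0.042 = 0.10.

0.10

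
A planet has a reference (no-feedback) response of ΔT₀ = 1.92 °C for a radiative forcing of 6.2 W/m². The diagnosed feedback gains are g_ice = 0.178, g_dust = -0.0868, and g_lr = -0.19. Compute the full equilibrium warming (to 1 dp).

1.7 °C

Total gain g = 0.178 − 0.0868 − 0.19 = -0.0988.
Amplification A = 1/(1 + 0.0988) = 0.9101.
ΔT = 1.92 × 0.9101 = 1.7 °C.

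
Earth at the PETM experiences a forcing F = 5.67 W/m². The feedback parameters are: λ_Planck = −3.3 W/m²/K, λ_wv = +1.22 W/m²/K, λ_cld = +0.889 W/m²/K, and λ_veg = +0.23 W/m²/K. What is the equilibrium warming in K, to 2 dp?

Net feedback parameter λ = (−3.3) + (+1.22) + (+0.889) + (+0.23) = -0.961 W/m²/K.
ΔT = −F/λ = −5.67/(-0.961) = 5.90 K.

5.90 K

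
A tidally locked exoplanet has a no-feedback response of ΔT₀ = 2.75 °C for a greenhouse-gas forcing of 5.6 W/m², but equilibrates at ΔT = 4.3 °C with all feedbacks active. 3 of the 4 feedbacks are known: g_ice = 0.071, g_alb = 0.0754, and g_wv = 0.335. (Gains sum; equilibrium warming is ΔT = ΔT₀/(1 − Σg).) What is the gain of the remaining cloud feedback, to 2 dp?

Amplification A = ΔT/ΔT₀ = 4.3/2.75 = 1.564.
Total gain g = 1 − 1/A = 1 − 1/1.564 = 0.3606.
Known gains sum to 0.071 + 0.0754 + 0.335 = 0.4814.
g_cld = 0.3606 − 0.4814 = -0.12.

-0.12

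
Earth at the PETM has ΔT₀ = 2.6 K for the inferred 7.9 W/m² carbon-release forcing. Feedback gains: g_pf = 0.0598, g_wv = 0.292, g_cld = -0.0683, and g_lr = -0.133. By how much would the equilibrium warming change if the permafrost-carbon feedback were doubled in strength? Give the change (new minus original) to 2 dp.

0.23 K

Original: g = 0.1505, ΔT = 2.6/(1−0.1505) = 3.0606 K.
With doubled permafrost-carbon: g' = 0.2103, ΔT' = 2.6/(1−0.2103) = 3.2924 K.
Change = 3.2924 − 3.0606 = 0.23 K.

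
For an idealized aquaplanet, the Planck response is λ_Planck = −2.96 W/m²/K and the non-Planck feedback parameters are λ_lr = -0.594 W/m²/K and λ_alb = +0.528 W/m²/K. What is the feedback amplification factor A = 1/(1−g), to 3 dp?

0.978

Convert to gains: g_lr = -0.594/2.96 = -0.2007; g_alb = 0.528/2.96 = 0.1784.
Total gain g = -0.0223.
A = 1/(1 + 0.0223) = 0.978.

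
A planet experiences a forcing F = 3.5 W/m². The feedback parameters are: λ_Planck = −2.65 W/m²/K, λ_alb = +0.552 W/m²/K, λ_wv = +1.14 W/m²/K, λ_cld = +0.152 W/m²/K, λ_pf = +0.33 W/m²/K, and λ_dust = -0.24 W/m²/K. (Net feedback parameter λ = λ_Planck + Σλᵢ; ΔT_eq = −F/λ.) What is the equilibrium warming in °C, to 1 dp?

Net feedback parameter λ = (−2.65) + (+0.552) + (+1.14) + (+0.152) + (+0.33) + (-0.24) = -0.716 W/m²/K.
ΔT = −F/λ = −3.5/(-0.716) = 4.9 °C.

4.9 °C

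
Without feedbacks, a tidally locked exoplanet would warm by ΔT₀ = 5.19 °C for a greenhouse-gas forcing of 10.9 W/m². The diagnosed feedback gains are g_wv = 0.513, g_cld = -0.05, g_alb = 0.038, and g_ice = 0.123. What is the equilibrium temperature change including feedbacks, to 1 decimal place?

13.8 °C

Total gain g = 0.513 − 0.05 + 0.038 + 0.123 = 0.624.
Amplification A = 1/(1 − 0.624) = 2.66.
ΔT = 5.19 × 2.66 = 13.8 °C.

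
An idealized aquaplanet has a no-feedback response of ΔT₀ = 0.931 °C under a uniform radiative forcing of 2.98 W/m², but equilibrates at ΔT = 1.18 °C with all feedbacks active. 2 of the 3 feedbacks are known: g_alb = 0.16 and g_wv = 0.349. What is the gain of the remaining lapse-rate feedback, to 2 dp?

Amplification A = ΔT/ΔT₀ = 1.18/0.931 = 1.267.
Total gain g = 1 − 1/A = 1 − 1/1.267 = 0.2107.
Known gains sum to 0.16 + 0.349 = 0.509.
g_lr = 0.2107 − 0.509 = -0.30.

-0.30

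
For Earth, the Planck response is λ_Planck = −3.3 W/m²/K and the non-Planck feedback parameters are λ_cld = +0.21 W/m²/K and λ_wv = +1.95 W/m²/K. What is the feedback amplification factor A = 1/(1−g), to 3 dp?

Convert to gains: g_cld = 0.21/3.3 = 0.06364; g_wv = 1.95/3.3 = 0.5909.
Total gain g = 0.65454.
A = 1/(1 − 0.65454) = 2.895.

2.895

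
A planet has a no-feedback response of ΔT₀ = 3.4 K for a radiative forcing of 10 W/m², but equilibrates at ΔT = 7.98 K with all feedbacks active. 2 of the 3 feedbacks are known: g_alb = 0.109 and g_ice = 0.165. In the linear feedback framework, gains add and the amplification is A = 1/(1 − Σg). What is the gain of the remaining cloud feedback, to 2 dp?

Amplification A = ΔT/ΔT₀ = 7.98/3.4 = 2.347.
Total gain g = 1 − 1/A = 1 − 1/2.347 = 0.5739.
Known gains sum to 0.109 + 0.165 = 0.274.
g_cld = 0.5739 − 0.274 = 0.30.

0.30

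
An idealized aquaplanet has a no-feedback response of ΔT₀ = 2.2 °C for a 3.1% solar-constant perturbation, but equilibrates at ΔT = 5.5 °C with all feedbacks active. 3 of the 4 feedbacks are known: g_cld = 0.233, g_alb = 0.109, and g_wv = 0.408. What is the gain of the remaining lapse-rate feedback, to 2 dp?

Amplification A = ΔT/ΔT₀ = 5.5/2.2 = 2.5.
Total gain g = 1 − 1/A = 1 − 1/2.5 = 0.6.
Known gains sum to 0.233 + 0.109 + 0.408 = 0.75.
g_lr = 0.6 − 0.75 = -0.15.

-0.15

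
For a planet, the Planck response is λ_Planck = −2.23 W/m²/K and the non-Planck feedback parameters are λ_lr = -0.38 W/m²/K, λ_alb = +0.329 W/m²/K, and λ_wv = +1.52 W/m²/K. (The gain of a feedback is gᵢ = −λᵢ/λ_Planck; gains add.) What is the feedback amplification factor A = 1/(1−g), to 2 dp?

2.93

Convert to gains: g_lr = -0.38/2.23 = -0.1704; g_alb = 0.329/2.23 = 0.1475; g_wv = 1.52/2.23 = 0.6816.
Total gain g = 0.6587.
A = 1/(1 − 0.6587) = 2.93.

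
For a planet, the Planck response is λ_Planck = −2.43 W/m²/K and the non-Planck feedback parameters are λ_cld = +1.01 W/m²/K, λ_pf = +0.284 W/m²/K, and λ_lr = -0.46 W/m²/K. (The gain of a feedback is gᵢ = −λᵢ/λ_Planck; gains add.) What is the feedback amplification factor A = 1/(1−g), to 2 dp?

Convert to gains: g_cld = 1.01/2.43 = 0.4156; g_pf = 0.284/2.43 = 0.1169; g_lr = -0.46/2.43 = -0.1893.
Total gain g = 0.3432.
A = 1/(1 − 0.3432) = 1.52.

1.52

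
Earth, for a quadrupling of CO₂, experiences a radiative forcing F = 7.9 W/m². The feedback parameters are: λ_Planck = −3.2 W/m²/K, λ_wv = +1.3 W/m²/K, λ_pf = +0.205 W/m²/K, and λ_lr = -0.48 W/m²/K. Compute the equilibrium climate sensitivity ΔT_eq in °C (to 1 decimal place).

3.6 °C

Net feedback parameter λ = (−3.2) + (+1.3) + (+0.205) + (-0.48) = -2.175 W/m²/K.
ΔT = −F/λ = −7.9/(-2.175) = 3.6 °C.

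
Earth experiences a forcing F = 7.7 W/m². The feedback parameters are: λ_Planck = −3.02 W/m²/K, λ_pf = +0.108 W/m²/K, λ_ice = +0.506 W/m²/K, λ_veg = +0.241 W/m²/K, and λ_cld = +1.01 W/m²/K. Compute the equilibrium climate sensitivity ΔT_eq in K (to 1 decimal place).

6.7 K

Net feedback parameter λ = (−3.02) + (+0.108) + (+0.506) + (+0.241) + (+1.01) = -1.155 W/m²/K.
ΔT = −F/λ = −7.7/(-1.155) = 6.7 K.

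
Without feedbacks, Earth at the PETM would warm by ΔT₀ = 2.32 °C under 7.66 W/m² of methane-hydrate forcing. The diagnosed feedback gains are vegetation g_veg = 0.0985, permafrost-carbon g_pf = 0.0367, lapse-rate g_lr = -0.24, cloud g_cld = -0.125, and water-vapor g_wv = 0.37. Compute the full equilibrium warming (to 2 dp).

2.70 °C

Total gain g = 0.0985 + 0.0367 − 0.24 − 0.125 + 0.37 = 0.1402.
Amplification A = 1/(1 − 0.1402) = 1.163.
ΔT = 2.32 × 1.163 = 2.70 °C.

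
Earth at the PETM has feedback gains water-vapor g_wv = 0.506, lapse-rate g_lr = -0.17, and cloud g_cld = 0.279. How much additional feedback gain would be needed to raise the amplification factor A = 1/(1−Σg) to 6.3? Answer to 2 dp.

0.23

Current total gain = 0.615.
Target gain for A = 6.3: g* = 1 − 1/6.3 = 0.8413.
Additional gain needed = 0.8413 − 0.615 = 0.23.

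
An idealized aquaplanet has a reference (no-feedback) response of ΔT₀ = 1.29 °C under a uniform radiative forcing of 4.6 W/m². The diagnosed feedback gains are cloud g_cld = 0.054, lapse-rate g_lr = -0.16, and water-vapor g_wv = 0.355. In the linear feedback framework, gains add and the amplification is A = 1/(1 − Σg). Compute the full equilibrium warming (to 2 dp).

Total gain g = 0.054 − 0.16 + 0.355 = 0.249.
Amplification A = 1/(1 − 0.249) = 1.332.
ΔT = 1.29 × 1.332 = 1.72 °C.

1.72 °C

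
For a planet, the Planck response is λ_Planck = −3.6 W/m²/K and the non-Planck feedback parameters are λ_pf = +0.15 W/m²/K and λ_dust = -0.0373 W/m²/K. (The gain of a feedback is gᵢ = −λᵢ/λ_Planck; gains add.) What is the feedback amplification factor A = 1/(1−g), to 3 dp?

1.032

Convert to gains: g_pf = 0.15/3.6 = 0.04167; g_dust = -0.0373/3.6 = -0.01036.
Total gain g = 0.03131.
A = 1/(1 − 0.03131) = 1.032.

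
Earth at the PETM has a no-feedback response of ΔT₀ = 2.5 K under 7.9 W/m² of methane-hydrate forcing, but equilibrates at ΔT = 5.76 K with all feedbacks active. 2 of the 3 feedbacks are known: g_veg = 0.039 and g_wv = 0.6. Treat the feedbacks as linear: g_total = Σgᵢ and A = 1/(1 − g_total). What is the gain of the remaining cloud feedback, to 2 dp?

-0.07

Amplification A = ΔT/ΔT₀ = 5.76/2.5 = 2.304.
Total gain g = 1 − 1/A = 1 − 1/2.304 = 0.566.
Known gains sum to 0.039 + 0.6 = 0.639.
g_cld = 0.566 − 0.639 = -0.07.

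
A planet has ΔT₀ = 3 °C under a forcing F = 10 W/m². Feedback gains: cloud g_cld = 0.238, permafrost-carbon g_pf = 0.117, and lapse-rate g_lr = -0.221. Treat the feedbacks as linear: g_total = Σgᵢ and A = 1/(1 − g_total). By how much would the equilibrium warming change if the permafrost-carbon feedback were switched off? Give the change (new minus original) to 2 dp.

-0.41 °C

Original: g = 0.134, ΔT = 3/(1−0.134) = 3.4642 °C.
Without permafrost-carbon: g' = 0.017, ΔT' = 3/(1−0.017) = 3.0519 °C.
Change = 3.0519 − 3.4642 = -0.41 °C.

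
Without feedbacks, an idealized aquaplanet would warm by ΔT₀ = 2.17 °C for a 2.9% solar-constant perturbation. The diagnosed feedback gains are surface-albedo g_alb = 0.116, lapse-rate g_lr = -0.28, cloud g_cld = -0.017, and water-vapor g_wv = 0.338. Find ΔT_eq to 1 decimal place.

2.6 °C

Total gain g = 0.116 − 0.28 − 0.017 + 0.338 = 0.157.
Amplification A = 1/(1 − 0.157) = 1.186.
ΔT = 2.17 × 1.186 = 2.6 °C.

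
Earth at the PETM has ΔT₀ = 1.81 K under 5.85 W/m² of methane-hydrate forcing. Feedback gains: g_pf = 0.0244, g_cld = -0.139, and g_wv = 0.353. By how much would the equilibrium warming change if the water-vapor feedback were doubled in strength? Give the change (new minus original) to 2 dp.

2.05 K

Original: g = 0.2384, ΔT = 1.81/(1−0.2384) = 2.3766 K.
With doubled water-vapor: g' = 0.5914, ΔT' = 1.81/(1−0.5914) = 4.4298 K.
Change = 4.4298 − 2.3766 = 2.05 K.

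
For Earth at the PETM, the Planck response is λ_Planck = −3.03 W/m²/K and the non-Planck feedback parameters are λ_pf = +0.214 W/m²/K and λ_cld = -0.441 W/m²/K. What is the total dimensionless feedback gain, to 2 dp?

-0.07

Convert to gains: g_pf = 0.214/3.03 = 0.07063; g_cld = -0.441/3.03 = -0.1455.
Total gain g = -0.07487.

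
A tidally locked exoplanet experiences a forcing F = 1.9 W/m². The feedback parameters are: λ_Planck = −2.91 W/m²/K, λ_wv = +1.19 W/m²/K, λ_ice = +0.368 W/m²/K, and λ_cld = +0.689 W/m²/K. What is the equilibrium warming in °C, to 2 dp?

2.87 °C

Net feedback parameter λ = (−2.91) + (+1.19) + (+0.368) + (+0.689) = -0.663 W/m²/K.
ΔT = −F/λ = −1.9/(-0.663) = 2.87 °C.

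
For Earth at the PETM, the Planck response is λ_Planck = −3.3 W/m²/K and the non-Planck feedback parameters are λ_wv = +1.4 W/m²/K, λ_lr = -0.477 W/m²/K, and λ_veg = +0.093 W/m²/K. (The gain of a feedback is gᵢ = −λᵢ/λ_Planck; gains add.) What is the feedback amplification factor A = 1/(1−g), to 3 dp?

1.445

Convert to gains: g_wv = 1.4/3.3 = 0.4242; g_lr = -0.477/3.3 = -0.1445; g_veg = 0.093/3.3 = 0.02818.
Total gain g = 0.30788.
A = 1/(1 − 0.30788) = 1.445.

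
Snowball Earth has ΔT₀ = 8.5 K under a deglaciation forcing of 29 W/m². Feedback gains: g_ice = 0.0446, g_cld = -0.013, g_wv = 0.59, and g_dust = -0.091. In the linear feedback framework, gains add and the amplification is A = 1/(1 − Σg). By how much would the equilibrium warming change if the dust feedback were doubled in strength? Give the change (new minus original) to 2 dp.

Original: g = 0.5306, ΔT = 8.5/(1−0.5306) = 18.1082 K.
With doubled dust: g' = 0.4396, ΔT' = 8.5/(1−0.4396) = 15.1677 K.
Change = 15.1677 − 18.1082 = -2.94 K.

-2.94 K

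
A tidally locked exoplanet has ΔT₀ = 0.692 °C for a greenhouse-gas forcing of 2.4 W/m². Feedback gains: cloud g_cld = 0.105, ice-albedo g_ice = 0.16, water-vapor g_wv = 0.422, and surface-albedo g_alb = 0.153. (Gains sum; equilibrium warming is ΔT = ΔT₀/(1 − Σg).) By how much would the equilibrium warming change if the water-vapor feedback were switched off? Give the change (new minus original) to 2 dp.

Original: g = 0.84, ΔT = 0.692/(1−0.84) = 4.3250 °C.
Without water-vapor: g' = 0.418, ΔT' = 0.692/(1−0.418) = 1.1890 °C.
Change = 1.1890 − 4.3250 = -3.14 °C.

-3.14 °C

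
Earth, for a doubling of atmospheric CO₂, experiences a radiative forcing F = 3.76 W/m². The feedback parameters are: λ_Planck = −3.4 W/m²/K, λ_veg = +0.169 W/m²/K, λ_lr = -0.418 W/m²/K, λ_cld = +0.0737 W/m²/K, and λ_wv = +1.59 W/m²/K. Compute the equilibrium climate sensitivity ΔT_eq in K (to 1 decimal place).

Net feedback parameter λ = (−3.4) + (+0.169) + (-0.418) + (+0.0737) + (+1.59) = -1.9853 W/m²/K.
ΔT = −F/λ = −3.76/(-1.9853) = 1.9 K.

1.9 K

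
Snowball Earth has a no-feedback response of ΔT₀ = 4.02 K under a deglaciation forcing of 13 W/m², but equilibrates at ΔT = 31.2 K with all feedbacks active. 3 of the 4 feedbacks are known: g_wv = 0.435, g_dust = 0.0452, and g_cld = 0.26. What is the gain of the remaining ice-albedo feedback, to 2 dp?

0.13

Amplification A = ΔT/ΔT₀ = 31.2/4.02 = 7.761.
Total gain g = 1 − 1/A = 1 − 1/7.761 = 0.8712.
Known gains sum to 0.435 + 0.0452 + 0.26 = 0.7402.
g_ice = 0.8712 − 0.7402 = 0.13.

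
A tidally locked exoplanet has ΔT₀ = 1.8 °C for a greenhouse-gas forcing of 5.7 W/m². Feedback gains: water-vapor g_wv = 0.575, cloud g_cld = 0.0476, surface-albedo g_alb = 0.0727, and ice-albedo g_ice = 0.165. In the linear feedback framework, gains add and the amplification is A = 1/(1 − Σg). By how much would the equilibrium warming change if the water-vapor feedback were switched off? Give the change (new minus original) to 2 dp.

-10.37 °C

Original: g = 0.8603, ΔT = 1.8/(1−0.8603) = 12.8848 °C.
Without water-vapor: g' = 0.2853, ΔT' = 1.8/(1−0.2853) = 2.5185 °C.
Change = 2.5185 − 12.8848 = -10.37 °C.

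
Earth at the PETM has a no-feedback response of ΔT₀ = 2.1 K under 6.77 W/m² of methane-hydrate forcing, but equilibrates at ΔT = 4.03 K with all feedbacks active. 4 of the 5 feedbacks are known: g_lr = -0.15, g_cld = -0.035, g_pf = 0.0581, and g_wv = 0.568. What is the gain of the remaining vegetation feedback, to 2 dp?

0.04

Amplification A = ΔT/ΔT₀ = 4.03/2.1 = 1.919.
Total gain g = 1 − 1/A = 1 − 1/1.919 = 0.4789.
Known gains sum to -0.15 − 0.035 + 0.0581 + 0.568 = 0.4411.
g_veg = 0.4789 − 0.4411 = 0.04.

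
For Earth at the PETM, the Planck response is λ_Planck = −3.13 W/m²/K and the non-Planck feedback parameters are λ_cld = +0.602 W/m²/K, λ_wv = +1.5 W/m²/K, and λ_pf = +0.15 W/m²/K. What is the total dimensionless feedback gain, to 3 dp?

0.719

Convert to gains: g_cld = 0.602/3.13 = 0.1923; g_wv = 1.5/3.13 = 0.4792; g_pf = 0.15/3.13 = 0.04792.
Total gain g = 0.71942.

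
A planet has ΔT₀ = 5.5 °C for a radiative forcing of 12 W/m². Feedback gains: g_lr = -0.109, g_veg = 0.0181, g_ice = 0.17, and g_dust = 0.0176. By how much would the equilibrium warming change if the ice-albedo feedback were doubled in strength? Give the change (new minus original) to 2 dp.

1.41 °C

Original: g = 0.0967, ΔT = 5.5/(1−0.0967) = 6.0888 °C.
With doubled ice-albedo: g' = 0.2667, ΔT' = 5.5/(1−0.2667) = 7.5003 °C.
Change = 7.5003 − 6.0888 = 1.41 °C.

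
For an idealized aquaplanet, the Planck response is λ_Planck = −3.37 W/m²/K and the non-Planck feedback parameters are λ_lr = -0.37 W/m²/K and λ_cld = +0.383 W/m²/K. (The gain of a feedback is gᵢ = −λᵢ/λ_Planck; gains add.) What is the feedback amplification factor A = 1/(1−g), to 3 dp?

Convert to gains: g_lr = -0.37/3.37 = -0.1098; g_cld = 0.383/3.37 = 0.1136.
Total gain g = 0.0038.
A = 1/(1 − 0.0038) = 1.004.

1.004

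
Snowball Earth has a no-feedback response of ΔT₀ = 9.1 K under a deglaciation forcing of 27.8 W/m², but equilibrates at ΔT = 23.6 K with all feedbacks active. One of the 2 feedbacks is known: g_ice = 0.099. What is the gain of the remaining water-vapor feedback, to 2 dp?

Amplification A = ΔT/ΔT₀ = 23.6/9.1 = 2.593.
Total gain g = 1 − 1/A = 1 − 1/2.593 = 0.6143.
The known gain is 0.099.
g_wv = 0.6143 − 0.099 = 0.52.

0.52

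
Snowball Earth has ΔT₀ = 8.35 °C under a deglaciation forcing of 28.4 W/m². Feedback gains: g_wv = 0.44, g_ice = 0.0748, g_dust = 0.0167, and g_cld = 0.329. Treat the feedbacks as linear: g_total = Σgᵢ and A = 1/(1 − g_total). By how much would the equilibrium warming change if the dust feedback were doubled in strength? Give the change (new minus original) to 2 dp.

Original: g = 0.8605, ΔT = 8.35/(1−0.8605) = 59.8566 °C.
With doubled dust: g' = 0.8772, ΔT' = 8.35/(1−0.8772) = 67.9967 °C.
Change = 67.9967 − 59.8566 = 8.14 °C.

8.14 °C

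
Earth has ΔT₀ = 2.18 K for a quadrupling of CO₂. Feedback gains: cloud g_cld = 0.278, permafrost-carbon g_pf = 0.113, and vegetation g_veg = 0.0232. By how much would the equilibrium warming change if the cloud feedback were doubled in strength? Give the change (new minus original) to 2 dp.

3.36 K

Original: g = 0.4142, ΔT = 2.18/(1−0.4142) = 3.7214 K.
With doubled cloud: g' = 0.6922, ΔT' = 2.18/(1−0.6922) = 7.0825 K.
Change = 7.0825 − 3.7214 = 3.36 K.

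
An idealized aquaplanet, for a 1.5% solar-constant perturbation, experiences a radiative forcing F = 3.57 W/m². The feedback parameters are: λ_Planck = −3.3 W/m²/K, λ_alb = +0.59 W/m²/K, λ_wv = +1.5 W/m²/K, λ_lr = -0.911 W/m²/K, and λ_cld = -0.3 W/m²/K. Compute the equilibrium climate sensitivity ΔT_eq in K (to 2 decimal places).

1.47 K

Net feedback parameter λ = (−3.3) + (+0.59) + (+1.5) + (-0.911) + (-0.3) = -2.421 W/m²/K.
ΔT = −F/λ = −3.57/(-2.421) = 1.47 K.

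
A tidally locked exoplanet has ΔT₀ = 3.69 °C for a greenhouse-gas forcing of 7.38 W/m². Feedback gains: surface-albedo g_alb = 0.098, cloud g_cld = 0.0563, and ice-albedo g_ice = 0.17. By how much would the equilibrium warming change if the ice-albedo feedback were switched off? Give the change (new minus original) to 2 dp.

Original: g = 0.3243, ΔT = 3.69/(1−0.3243) = 5.4610 °C.
Without ice-albedo: g' = 0.1543, ΔT' = 3.69/(1−0.1543) = 4.3632 °C.
Change = 4.3632 − 5.4610 = -1.10 °C.

-1.10 °C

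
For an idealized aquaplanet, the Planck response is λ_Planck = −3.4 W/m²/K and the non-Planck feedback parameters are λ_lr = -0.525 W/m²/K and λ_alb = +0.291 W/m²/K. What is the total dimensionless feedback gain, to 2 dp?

Convert to gains: g_lr = -0.525/3.4 = -0.1544; g_alb = 0.291/3.4 = 0.08559.
Total gain g = -0.06881.

-0.07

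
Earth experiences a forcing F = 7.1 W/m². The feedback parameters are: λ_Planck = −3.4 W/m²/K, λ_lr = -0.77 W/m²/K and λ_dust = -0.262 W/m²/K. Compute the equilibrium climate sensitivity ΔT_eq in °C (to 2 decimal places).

1.60 °C

Net feedback parameter λ = (−3.4) + (-0.77) + (-0.262) = -4.432 W/m²/K.
ΔT = −F/λ = −7.1/(-4.432) = 1.60 °C.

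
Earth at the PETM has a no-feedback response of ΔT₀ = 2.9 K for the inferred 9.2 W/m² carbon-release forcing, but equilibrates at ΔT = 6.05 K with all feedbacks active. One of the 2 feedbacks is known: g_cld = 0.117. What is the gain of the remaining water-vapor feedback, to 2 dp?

0.40

Amplification A = ΔT/ΔT₀ = 6.05/2.9 = 2.086.
Total gain g = 1 − 1/A = 1 − 1/2.086 = 0.5206.
The known gain is 0.117.
g_wv = 0.5206 − 0.117 = 0.40.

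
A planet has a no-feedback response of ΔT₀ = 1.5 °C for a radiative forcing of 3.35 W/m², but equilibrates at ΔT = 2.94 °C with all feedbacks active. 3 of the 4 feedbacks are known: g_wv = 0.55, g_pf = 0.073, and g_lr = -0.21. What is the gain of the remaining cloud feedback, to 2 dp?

Amplification A = ΔT/ΔT₀ = 2.94/1.5 = 1.96.
Total gain g = 1 − 1/A = 1 − 1/1.96 = 0.4898.
Known gains sum to 0.55 + 0.073 − 0.21 = 0.413.
g_cld = 0.4898 − 0.413 = 0.08.

0.08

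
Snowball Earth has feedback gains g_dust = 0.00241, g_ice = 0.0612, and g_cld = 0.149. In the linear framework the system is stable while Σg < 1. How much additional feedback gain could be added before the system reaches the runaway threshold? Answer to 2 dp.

Current total gain = 0.00241 + 0.0612 + 0.149 = 0.21261.
Margin to runaway = 1 − 0.21261 = 0.79.

0.79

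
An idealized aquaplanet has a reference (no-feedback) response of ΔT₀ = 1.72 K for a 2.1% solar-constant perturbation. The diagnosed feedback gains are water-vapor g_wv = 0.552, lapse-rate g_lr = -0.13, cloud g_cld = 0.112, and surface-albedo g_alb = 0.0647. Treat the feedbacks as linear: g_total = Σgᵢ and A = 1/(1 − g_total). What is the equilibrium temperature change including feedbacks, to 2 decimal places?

Total gain g = 0.552 − 0.13 + 0.112 + 0.0647 = 0.5987.
Amplification A = 1/(1 − 0.5987) = 2.492.
ΔT = 1.72 × 2.492 = 4.29 K.

4.29 K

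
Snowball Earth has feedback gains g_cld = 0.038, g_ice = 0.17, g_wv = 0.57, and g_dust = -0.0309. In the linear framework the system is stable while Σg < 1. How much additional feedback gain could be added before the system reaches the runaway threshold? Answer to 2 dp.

0.25

Current total gain = 0.038 + 0.17 + 0.57 − 0.0309 = 0.7471.
Margin to runaway = 1 − 0.7471 = 0.25.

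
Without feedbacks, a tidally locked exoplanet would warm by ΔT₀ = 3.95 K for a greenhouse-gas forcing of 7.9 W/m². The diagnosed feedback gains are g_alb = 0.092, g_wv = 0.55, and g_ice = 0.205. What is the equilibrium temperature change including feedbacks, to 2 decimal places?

25.82 K

Total gain g = 0.092 + 0.55 + 0.205 = 0.847.
Amplification A = 1/(1 − 0.847) = 6.536.
ΔT = 3.95 × 6.536 = 25.82 K.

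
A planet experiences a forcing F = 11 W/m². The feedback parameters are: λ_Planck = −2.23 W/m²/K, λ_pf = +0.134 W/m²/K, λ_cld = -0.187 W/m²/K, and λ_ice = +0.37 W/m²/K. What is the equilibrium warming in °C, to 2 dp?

5.75 °C

Net feedback parameter λ = (−2.23) + (+0.134) + (-0.187) + (+0.37) = -1.913 W/m²/K.
ΔT = −F/λ = −11/(-1.913) = 5.75 °C.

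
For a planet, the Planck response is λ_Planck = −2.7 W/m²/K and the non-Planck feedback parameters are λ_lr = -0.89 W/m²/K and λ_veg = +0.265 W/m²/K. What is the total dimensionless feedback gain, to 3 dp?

Convert to gains: g_lr = -0.89/2.7 = -0.3296; g_veg = 0.265/2.7 = 0.09815.
Total gain g = -0.23145.

-0.231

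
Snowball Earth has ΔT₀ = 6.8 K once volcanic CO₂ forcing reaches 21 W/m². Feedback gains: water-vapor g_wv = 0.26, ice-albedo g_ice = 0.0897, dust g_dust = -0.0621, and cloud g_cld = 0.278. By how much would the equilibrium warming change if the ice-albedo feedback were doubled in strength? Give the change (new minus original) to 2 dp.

Original: g = 0.5656, ΔT = 6.8/(1−0.5656) = 15.6538 K.
With doubled ice-albedo: g' = 0.6553, ΔT' = 6.8/(1−0.6553) = 19.7273 K.
Change = 19.7273 − 15.6538 = 4.07 K.

4.07 K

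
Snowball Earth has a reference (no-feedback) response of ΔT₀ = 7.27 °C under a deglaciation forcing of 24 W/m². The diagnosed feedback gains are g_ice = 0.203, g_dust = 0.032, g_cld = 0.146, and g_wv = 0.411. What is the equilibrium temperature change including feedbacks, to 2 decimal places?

34.95 °C

Total gain g = 0.203 + 0.032 + 0.146 + 0.411 = 0.792.
Amplification A = 1/(1 − 0.792) = 4.808.
ΔT = 7.27 × 4.808 = 34.95 °C.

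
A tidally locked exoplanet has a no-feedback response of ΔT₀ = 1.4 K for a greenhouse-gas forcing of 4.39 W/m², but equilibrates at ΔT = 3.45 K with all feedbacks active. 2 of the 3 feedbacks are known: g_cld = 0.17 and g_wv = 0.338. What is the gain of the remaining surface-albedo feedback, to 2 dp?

0.09

Amplification A = ΔT/ΔT₀ = 3.45/1.4 = 2.464.
Total gain g = 1 − 1/A = 1 − 1/2.464 = 0.5942.
Known gains sum to 0.17 + 0.338 = 0.508.
g_alb = 0.5942 − 0.508 = 0.09.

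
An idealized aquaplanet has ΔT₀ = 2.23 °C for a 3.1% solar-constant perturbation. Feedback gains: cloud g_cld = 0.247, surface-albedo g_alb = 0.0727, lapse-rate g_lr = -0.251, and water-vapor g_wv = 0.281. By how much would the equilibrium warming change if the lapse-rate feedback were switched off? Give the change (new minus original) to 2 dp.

2.16 °C

Original: g = 0.3497, ΔT = 2.23/(1−0.3497) = 3.4292 °C.
Without lapse-rate: g' = 0.6007, ΔT' = 2.23/(1−0.6007) = 5.5848 °C.
Change = 5.5848 − 3.4292 = 2.16 °C.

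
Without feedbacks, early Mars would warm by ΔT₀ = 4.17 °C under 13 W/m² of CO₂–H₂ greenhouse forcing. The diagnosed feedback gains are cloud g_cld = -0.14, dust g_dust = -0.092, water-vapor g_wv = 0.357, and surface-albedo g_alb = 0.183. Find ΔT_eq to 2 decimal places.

6.03 °C

Total gain g = -0.14 − 0.092 + 0.357 + 0.183 = 0.308.
Amplification A = 1/(1 − 0.308) = 1.445.
ΔT = 4.17 × 1.445 = 6.03 °C.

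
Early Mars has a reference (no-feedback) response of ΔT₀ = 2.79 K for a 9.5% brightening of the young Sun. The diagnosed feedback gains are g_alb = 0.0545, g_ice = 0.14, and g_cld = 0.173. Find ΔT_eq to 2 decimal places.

4.41 K

Total gain g = 0.0545 + 0.14 + 0.173 = 0.3675.
Amplification A = 1/(1 − 0.3675) = 1.581.
ΔT = 2.79 × 1.581 = 4.41 K.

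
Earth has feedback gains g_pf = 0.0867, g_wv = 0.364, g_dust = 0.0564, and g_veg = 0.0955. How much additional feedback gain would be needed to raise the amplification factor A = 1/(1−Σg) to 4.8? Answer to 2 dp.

0.19

Current total gain = 0.6026.
Target gain for A = 4.8: g* = 1 − 1/4.8 = 0.7917.
Additional gain needed = 0.7917 − 0.6026 = 0.19.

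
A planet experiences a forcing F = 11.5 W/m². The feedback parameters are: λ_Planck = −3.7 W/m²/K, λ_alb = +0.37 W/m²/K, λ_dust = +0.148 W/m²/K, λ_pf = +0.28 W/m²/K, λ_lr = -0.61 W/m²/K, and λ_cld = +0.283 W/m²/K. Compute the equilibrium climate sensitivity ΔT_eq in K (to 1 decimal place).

3.6 K

Net feedback parameter λ = (−3.7) + (+0.37) + (+0.148) + (+0.28) + (-0.61) + (+0.283) = -3.229 W/m²/K.
ΔT = −F/λ = −11.5/(-3.229) = 3.6 K.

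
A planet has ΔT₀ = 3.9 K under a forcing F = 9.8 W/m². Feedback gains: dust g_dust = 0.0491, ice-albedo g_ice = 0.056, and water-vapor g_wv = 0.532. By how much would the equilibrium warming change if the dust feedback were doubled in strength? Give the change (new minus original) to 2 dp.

Original: g = 0.6371, ΔT = 3.9/(1−0.6371) = 10.7468 K.
With doubled dust: g' = 0.6862, ΔT' = 3.9/(1−0.6862) = 12.4283 K.
Change = 12.4283 − 10.7468 = 1.68 K.

1.68 K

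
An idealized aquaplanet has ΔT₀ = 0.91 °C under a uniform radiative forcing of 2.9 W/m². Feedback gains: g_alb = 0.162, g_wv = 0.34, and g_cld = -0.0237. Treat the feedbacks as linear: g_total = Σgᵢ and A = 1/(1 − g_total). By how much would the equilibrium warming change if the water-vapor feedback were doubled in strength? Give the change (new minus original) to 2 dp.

3.26 °C

Original: g = 0.4783, ΔT = 0.91/(1−0.4783) = 1.7443 °C.
With doubled water-vapor: g' = 0.8183, ΔT' = 0.91/(1−0.8183) = 5.0083 °C.
Change = 5.0083 − 1.7443 = 3.26 °C.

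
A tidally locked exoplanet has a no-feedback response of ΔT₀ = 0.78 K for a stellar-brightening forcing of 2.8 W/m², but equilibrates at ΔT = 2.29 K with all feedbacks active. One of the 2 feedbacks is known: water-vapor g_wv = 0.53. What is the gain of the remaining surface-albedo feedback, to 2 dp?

Amplification A = ΔT/ΔT₀ = 2.29/0.78 = 2.936.
Total gain g = 1 − 1/A = 1 − 1/2.936 = 0.6594.
The known gain is 0.53.
g_alb = 0.6594 − 0.53 = 0.13.

0.13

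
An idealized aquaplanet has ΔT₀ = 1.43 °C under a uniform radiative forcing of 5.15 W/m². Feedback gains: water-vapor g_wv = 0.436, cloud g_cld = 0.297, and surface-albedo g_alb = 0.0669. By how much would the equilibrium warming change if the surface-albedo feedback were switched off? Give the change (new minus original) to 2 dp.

Original: g = 0.7999, ΔT = 1.43/(1−0.7999) = 7.1464 °C.
Without surface-albedo: g' = 0.733, ΔT' = 1.43/(1−0.733) = 5.3558 °C.
Change = 5.3558 − 7.1464 = -1.79 °C.

-1.79 °C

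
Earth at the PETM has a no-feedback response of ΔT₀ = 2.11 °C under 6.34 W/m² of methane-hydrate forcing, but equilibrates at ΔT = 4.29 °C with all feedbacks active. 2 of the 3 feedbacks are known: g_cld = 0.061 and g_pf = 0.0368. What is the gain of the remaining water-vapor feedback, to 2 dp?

0.41

Amplification A = ΔT/ΔT₀ = 4.29/2.11 = 2.033.
Total gain g = 1 − 1/A = 1 − 1/2.033 = 0.5081.
Known gains sum to 0.061 + 0.0368 = 0.0978.
g_wv = 0.5081 − 0.0978 = 0.41.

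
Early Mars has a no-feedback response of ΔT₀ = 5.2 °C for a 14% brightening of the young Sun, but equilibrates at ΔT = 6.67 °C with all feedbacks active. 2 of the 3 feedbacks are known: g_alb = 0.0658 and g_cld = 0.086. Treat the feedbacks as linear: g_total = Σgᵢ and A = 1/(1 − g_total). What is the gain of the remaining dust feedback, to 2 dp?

0.07

Amplification A = ΔT/ΔT₀ = 6.67/5.2 = 1.283.
Total gain g = 1 − 1/A = 1 − 1/1.283 = 0.2206.
Known gains sum to 0.0658 + 0.086 = 0.1518.
g_dust = 0.2206 − 0.1518 = 0.07.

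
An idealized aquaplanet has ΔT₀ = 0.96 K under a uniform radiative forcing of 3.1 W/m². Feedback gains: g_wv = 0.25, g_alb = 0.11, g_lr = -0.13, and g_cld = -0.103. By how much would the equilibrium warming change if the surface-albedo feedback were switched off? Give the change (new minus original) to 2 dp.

Original: g = 0.127, ΔT = 0.96/(1−0.127) = 1.0997 K.
Without surface-albedo: g' = 0.017, ΔT' = 0.96/(1−0.017) = 0.9766 K.
Change = 0.9766 − 1.0997 = -0.12 K.

-0.12 K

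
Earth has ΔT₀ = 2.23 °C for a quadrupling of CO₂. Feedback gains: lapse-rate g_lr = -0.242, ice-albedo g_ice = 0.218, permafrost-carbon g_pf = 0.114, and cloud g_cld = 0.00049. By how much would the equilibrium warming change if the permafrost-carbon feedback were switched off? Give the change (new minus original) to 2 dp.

Original: g = 0.09049, ΔT = 2.23/(1−0.09049) = 2.4519 °C.
Without permafrost-carbon: g' = -0.02351, ΔT' = 2.23/(1+0.02351) = 2.1788 °C.
Change = 2.1788 − 2.4519 = -0.27 °C.

-0.27 °C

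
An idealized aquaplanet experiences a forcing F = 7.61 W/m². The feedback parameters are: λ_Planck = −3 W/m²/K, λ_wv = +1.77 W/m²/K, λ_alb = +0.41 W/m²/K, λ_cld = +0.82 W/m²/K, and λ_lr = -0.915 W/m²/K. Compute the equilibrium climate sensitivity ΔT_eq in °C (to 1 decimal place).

8.3 °C

Net feedback parameter λ = (−3) + (+1.77) + (+0.41) + (+0.82) + (-0.915) = -0.915 W/m²/K.
ΔT = −F/λ = −7.61/(-0.915) = 8.3 °C.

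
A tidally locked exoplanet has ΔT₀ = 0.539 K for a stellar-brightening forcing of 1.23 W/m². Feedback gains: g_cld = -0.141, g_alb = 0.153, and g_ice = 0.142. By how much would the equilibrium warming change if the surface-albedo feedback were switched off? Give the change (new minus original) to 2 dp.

-0.10 K

Original: g = 0.154, ΔT = 0.539/(1−0.154) = 0.6371 K.
Without surface-albedo: g' = 0.001, ΔT' = 0.539/(1−0.001) = 0.5395 K.
Change = 0.5395 − 0.6371 = -0.10 K.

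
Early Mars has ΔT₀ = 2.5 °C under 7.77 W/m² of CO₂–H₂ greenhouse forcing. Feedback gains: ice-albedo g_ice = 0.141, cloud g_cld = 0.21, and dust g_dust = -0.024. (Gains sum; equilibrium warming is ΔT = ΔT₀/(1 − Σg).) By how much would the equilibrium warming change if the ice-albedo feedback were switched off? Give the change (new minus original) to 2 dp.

Original: g = 0.327, ΔT = 2.5/(1−0.327) = 3.7147 °C.
Without ice-albedo: g' = 0.186, ΔT' = 2.5/(1−0.186) = 3.0713 °C.
Change = 3.0713 − 3.7147 = -0.64 °C.

-0.64 °C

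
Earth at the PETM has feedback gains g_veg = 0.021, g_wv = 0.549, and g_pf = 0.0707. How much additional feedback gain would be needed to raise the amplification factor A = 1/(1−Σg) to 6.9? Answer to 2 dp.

0.21

Current total gain = 0.6407.
Target gain for A = 6.9: g* = 1 − 1/6.9 = 0.8551.
Additional gain needed = 0.8551 − 0.6407 = 0.21.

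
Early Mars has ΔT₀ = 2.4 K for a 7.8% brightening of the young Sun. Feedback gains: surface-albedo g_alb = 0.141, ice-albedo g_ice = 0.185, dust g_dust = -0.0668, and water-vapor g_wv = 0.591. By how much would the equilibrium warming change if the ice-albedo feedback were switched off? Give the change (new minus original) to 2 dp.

Original: g = 0.8502, ΔT = 2.4/(1−0.8502) = 16.0214 K.
Without ice-albedo: g' = 0.6652, ΔT' = 2.4/(1−0.6652) = 7.1685 K.
Change = 7.1685 − 16.0214 = -8.85 K.

-8.85 K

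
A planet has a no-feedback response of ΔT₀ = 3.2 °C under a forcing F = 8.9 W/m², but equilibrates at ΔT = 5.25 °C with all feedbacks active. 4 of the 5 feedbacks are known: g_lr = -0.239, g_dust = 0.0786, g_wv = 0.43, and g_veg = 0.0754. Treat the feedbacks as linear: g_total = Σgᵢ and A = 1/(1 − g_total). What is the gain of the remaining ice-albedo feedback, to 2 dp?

0.05

Amplification A = ΔT/ΔT₀ = 5.25/3.2 = 1.641.
Total gain g = 1 − 1/A = 1 − 1/1.641 = 0.3906.
Known gains sum to -0.239 + 0.0786 + 0.43 + 0.0754 = 0.345.
g_ice = 0.3906 − 0.345 = 0.05.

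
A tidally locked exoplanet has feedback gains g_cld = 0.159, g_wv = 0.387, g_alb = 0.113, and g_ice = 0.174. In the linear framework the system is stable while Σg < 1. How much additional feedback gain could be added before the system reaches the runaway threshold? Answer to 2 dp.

Current total gain = 0.159 + 0.387 + 0.113 + 0.174 = 0.833.
Margin to runaway = 1 − 0.833 = 0.17.

0.17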